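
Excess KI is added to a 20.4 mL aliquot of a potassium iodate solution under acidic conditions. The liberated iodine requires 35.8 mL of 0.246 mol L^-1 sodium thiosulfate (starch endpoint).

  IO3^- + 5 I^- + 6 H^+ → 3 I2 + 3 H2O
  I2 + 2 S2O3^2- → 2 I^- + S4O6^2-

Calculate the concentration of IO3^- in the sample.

0.0720 mol/L

n(S2O3^2-) = 0.0358 × 0.246 = 8.81 × 10^-3 mol
n(I2) = n(S2O3^2-)/2 = 4.40 × 10^-3 mol
From the 1:3 ratio, n(IO3^-) in the aliquot = 1/3 × 4.40 × 10^-3 = 1.47 × 10^-3 mol
[IO3^-] = 1.47 × 10^-3 / 0.0204 = 0.0720 mol/L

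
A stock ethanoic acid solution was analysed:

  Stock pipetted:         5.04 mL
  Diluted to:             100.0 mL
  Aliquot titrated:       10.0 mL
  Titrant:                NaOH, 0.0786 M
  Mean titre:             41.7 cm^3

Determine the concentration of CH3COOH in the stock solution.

6.50 M

CH3COOH + NaOH → CH3COONa + H2O
n(NaOH) = 0.0417 × 0.0786 = 3.28 × 10^-3 mol
n(CH3COOH) in the aliquot = 3.28 × 10^-3 mol (1:1 ratio)
[CH3COOH]_dilute = 3.28 × 10^-3 / 0.0100 = 0.328 mol/L
Dilution factor = 100.0 / 5.04 = 19.84
[CH3COOH]_stock = 0.328 × 19.84 = 6.50 mol/L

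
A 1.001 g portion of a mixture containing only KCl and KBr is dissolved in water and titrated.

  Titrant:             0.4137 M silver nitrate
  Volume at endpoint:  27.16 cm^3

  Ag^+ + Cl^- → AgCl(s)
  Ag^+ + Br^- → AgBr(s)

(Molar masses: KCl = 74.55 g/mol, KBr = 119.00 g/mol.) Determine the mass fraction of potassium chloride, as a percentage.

56.31 %

n(AgNO3) = 0.02716 × 0.4137 = 0.01124 mol
Let x = n(KCl), y = n(KBr).
Titrant: 1x + 1y = 0.01124;  mass: 74.55x + 119.00y = 1.001
Solving, x = 7.561 × 10^-3 mol, y = 3.675 × 10^-3 mol
mass of KCl = 7.561 × 10^-3 × 74.55 = 0.5637 g
% KCl = 0.5637 / 1.001 × 100 = 56.31 %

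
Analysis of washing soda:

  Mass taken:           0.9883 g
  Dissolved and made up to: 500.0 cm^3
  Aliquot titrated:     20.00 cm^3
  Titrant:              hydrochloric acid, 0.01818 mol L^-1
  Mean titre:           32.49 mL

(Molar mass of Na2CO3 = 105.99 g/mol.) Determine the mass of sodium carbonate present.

Na2CO3 + 2 HCl → 2 NaCl + H2O + CO2
n(HCl) per titration = 0.03249 × 0.01818 = 5.907 × 10^-4 mol
From the 1:2 ratio, n(Na2CO3) in each aliquot = 1/2 × 5.907 × 10^-4 = 2.953 × 10^-4 mol
n(Na2CO3) in the whole flask = 2.953 × 10^-4 × 500.0/20.00 = 7.383 × 10^-3 mol
mass of Na2CO3 = 7.383 × 10^-3 × 105.99 = 0.7826 g

0.7826 g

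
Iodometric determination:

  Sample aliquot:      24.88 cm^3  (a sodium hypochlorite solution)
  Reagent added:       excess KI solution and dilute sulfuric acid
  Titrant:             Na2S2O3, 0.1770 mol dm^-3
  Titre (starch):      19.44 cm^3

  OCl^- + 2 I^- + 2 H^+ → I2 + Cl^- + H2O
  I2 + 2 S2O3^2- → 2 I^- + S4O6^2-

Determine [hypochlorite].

0.06915 mol/L

n(S2O3^2-) = 0.01944 × 0.1770 = 3.441 × 10^-3 mol
n(I2) = n(S2O3^2-)/2 = 1.720 × 10^-3 mol
n(OCl^-) in the aliquot = 1.720 × 10^-3 mol (1:1 ratio)
[OCl^-] = 1.720 × 10^-3 / 0.02488 = 0.06915 mol/L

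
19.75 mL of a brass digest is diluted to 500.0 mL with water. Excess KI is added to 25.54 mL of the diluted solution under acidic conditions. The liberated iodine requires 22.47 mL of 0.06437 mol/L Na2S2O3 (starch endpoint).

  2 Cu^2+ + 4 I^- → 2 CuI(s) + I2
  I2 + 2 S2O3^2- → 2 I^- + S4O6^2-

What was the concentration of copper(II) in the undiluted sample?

n(S2O3^2-) = 0.02247 × 0.06437 = 1.446 × 10^-3 mol
n(I2) = n(S2O3^2-)/2 = 7.232 × 10^-4 mol
From the 2:1 ratio, n(Cu2+) in the aliquot = 2/1 × 7.232 × 10^-4 = 1.446 × 10^-3 mol
[Cu2+]_dilute = 1.446 × 10^-3 / 0.02554 = 0.05663 mol/L
[Cu2+]_original = 0.05663 × 500.0/19.75 = 1.434 mol/L

1.434 mol/L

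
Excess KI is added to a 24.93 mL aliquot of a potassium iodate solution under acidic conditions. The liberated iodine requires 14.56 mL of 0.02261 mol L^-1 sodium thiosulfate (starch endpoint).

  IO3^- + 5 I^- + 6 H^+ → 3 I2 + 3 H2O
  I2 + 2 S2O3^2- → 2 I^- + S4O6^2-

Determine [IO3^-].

0.002201 mol/L

n(S2O3^2-) = 0.01456 × 0.02261 = 3.292 × 10^-4 mol
n(I2) = n(S2O3^2-)/2 = 1.646 × 10^-4 mol
From the 1:3 ratio, n(IO3^-) in the aliquot = 1/3 × 1.646 × 10^-4 = 5.487 × 10^-5 mol
[IO3^-] = 5.487 × 10^-5 / 0.02493 = 0.002201 mol/L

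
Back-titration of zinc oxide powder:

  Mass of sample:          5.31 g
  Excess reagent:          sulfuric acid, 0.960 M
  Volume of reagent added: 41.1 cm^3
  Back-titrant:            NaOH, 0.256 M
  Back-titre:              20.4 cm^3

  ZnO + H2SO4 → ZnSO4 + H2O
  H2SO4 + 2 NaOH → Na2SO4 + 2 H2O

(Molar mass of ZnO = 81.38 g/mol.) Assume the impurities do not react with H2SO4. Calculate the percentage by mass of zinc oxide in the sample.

56.5 %

n(H2SO4) added = 0.0411 × 0.960 = 0.0395 mol
n(NaOH) used in back-titration = 0.0204 × 0.256 = 5.22 × 10^-3 mol
From the 1:2 ratio, n(H2SO4) left over = 1/2 × 5.22 × 10^-3 = 2.61 × 10^-3 mol
n(H2SO4) consumed by analyte = 0.0395 − 2.61 × 10^-3 = 0.0368 mol
n(ZnO) = 0.0368 mol (1:1 ratio)
mass of ZnO = 0.0368 × 81.38 = 3.00 g
% ZnO = 3.00 / 5.31 × 100 = 56.5 %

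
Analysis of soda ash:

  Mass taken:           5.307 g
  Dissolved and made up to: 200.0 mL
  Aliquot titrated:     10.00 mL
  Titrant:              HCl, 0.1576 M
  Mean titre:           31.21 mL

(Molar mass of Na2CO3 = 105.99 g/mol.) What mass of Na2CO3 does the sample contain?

Na2CO3 + 2 HCl → 2 NaCl + H2O + CO2
n(HCl) per titration = 0.03121 × 0.1576 = 4.919 × 10^-3 mol
From the 1:2 ratio, n(Na2CO3) in each aliquot = 1/2 × 4.919 × 10^-3 = 2.459 × 10^-3 mol
n(Na2CO3) in the whole flask = 2.459 × 10^-3 × 200.0/10.00 = 0.04919 mol
mass of Na2CO3 = 0.04919 × 105.99 = 5.213 g

5.213 g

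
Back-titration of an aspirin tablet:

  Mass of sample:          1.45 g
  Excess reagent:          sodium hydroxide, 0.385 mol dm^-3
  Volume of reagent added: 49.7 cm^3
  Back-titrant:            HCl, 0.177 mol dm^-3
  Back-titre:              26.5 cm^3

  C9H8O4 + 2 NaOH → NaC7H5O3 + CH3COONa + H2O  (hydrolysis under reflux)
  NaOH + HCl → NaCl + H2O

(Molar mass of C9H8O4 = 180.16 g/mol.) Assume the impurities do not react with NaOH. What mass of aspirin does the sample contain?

1.30 g

n(NaOH) added = 0.0497 × 0.385 = 0.0191 mol
n(HCl) used in back-titration = 0.0265 × 0.177 = 4.69 × 10^-3 mol
n(NaOH) left over = 4.69 × 10^-3 mol (1:1 ratio)
n(NaOH) consumed by analyte = 0.0191 − 4.69 × 10^-3 = 0.0144 mol
From the 1:2 ratio, n(C9H8O4) = 1/2 × 0.0144 = 7.22 × 10^-3 mol
mass of C9H8O4 = 7.22 × 10^-3 × 180.16 = 1.30 g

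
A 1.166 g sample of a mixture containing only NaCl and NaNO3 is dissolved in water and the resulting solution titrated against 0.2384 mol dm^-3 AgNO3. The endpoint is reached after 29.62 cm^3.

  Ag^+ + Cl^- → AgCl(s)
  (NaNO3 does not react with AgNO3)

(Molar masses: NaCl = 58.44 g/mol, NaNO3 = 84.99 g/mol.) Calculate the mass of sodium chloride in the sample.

0.4127 g

n(AgNO3) = 0.02962 × 0.2384 = 7.061 × 10^-3 mol
Let x = n(NaCl), y = n(NaNO3).
Titrant: 1x = 7.061 × 10^-3;  mass: 58.44x + 84.99y = 1.166
Solving, x = 7.061 × 10^-3 mol, y = 8.864 × 10^-3 mol
mass of NaCl = 7.061 × 10^-3 × 58.44 = 0.4127 g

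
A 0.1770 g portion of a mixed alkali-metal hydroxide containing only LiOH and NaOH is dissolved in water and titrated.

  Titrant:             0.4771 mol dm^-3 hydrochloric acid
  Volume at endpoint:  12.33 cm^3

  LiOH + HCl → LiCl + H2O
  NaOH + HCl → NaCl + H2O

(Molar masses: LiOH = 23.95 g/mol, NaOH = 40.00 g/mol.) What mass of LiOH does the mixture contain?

n(HCl) = 0.01233 × 0.4771 = 5.883 × 10^-3 mol
Let x = n(LiOH), y = n(NaOH).
Titrant: 1x + 1y = 5.883 × 10^-3;  mass: 23.95x + 40.00y = 0.1770
Solving, x = 3.633 × 10^-3 mol, y = 2.250 × 10^-3 mol
mass of LiOH = 3.633 × 10^-3 × 23.95 = 0.08700 g

0.08700 g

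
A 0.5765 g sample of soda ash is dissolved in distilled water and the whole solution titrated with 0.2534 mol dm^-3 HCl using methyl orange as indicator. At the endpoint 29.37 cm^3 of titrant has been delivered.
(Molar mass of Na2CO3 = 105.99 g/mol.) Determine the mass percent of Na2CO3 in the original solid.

68.41 %

Na2CO3 + 2 HCl → 2 NaCl + H2O + CO2
n(HCl) = 0.02937 L × 0.2534 mol/L = 7.442 × 10^-3 mol
From the 1:2 ratio, n(Na2CO3) = 1/2 × 7.442 × 10^-3 = 3.721 × 10^-3 mol
mass of Na2CO3 = 3.721 × 10^-3 × 105.99 g/mol = 0.3944 g
% Na2CO3 = 0.3944 / 0.5765 × 100 = 68.41 %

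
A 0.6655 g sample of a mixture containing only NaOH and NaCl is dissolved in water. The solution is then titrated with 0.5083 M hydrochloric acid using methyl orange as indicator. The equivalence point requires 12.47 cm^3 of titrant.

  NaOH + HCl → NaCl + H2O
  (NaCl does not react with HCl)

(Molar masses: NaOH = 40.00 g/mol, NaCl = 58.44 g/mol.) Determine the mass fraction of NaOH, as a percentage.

n(HCl) = 0.01247 × 0.5083 = 6.339 × 10^-3 mol
Let x = n(NaOH), y = n(NaCl).
Titrant: 1x = 6.339 × 10^-3;  mass: 40.00x + 58.44y = 0.6655
Solving, x = 6.339 × 10^-3 mol, y = 7.049 × 10^-3 mol
mass of NaOH = 6.339 × 10^-3 × 40.00 = 0.2535 g
% NaOH = 0.2535 / 0.6655 × 100 = 38.10 %

38.10 %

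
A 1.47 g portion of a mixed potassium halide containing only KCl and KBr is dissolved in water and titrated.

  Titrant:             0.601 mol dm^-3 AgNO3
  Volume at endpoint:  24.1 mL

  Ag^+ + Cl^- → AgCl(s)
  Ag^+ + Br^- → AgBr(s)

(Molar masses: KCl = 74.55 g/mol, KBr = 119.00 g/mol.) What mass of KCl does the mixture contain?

0.425 g

n(AgNO3) = 0.0241 × 0.601 = 0.0145 mol
Let x = n(KCl), y = n(KBr).
Titrant: 1x + 1y = 0.0145;  mass: 74.55x + 119.00y = 1.47
Solving, x = 5.71 × 10^-3 mol, y = 8.78 × 10^-3 mol
mass of KCl = 5.71 × 10^-3 × 74.55 = 0.425 g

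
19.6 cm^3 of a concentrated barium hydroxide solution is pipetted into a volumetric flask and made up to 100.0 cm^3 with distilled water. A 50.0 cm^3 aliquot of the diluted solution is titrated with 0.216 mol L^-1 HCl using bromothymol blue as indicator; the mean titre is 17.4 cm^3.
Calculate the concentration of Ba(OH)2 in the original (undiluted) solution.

0.192 mol/L

Ba(OH)2 + 2 HCl → BaCl2 + 2 H2O
n(HCl) = 0.0174 × 0.216 = 3.76 × 10^-3 mol
From the 1:2 ratio, n(Ba(OH)2) in the aliquot = 1/2 × 3.76 × 10^-3 = 1.88 × 10^-3 mol
[Ba(OH)2]_dilute = 1.88 × 10^-3 / 0.0500 = 0.0376 mol/L
Dilution factor = 100.0 / 19.6 = 5.102
[Ba(OH)2]_stock = 0.0376 × 5.102 = 0.192 mol/L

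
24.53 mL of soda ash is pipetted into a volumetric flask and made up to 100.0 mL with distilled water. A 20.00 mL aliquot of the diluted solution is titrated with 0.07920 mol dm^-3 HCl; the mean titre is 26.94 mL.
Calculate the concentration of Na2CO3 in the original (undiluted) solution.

0.2175 mol/L

Na2CO3 + 2 HCl → 2 NaCl + H2O + CO2
n(HCl) = 0.02694 × 0.07920 = 2.134 × 10^-3 mol
From the 1:2 ratio, n(Na2CO3) in the aliquot = 1/2 × 2.134 × 10^-3 = 1.067 × 10^-3 mol
[Na2CO3]_dilute = 1.067 × 10^-3 / 0.02000 = 0.05334 mol/L
Dilution factor = 100.0 / 24.53 = 4.077
[Na2CO3]_stock = 0.05334 × 4.077 = 0.2175 mol/L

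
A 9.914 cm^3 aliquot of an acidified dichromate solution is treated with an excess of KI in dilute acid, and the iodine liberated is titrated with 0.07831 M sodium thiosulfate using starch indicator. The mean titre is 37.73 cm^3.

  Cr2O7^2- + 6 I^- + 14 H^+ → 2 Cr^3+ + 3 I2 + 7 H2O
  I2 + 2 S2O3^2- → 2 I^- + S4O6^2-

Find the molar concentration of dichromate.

0.04967 M

n(S2O3^2-) = 0.03773 × 0.07831 = 2.955 × 10^-3 mol
n(I2) = n(S2O3^2-)/2 = 1.477 × 10^-3 mol
From the 1:3 ratio, n(Cr2O7^2-) in the aliquot = 1/3 × 1.477 × 10^-3 = 4.924 × 10^-4 mol
[Cr2O7^2-] = 4.924 × 10^-4 / 0.009914 = 0.04967 mol/L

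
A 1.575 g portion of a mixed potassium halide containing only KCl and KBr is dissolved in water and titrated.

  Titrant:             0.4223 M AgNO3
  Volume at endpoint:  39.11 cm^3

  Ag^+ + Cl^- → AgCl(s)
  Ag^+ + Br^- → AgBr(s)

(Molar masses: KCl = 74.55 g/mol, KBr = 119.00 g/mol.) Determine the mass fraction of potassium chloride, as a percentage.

41.57 %

n(AgNO3) = 0.03911 × 0.4223 = 0.01652 mol
Let x = n(KCl), y = n(KBr).
Titrant: 1x + 1y = 0.01652;  mass: 74.55x + 119.00y = 1.575
Solving, x = 8.783 × 10^-3 mol, y = 7.733 × 10^-3 mol
mass of KCl = 8.783 × 10^-3 × 74.55 = 0.6548 g
% KCl = 0.6548 / 1.575 × 100 = 41.57 %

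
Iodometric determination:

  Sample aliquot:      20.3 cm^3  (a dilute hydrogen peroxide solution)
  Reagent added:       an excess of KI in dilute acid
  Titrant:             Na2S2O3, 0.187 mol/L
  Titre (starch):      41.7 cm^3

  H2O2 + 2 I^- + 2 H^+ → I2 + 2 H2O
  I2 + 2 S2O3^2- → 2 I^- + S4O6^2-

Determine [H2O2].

n(S2O3^2-) = 0.0417 × 0.187 = 7.80 × 10^-3 mol
n(I2) = n(S2O3^2-)/2 = 3.90 × 10^-3 mol
n(H2O2) in the aliquot = 3.90 × 10^-3 mol (1:1 ratio)
[H2O2] = 3.90 × 10^-3 / 0.0203 = 0.192 mol/L

0.192 mol/L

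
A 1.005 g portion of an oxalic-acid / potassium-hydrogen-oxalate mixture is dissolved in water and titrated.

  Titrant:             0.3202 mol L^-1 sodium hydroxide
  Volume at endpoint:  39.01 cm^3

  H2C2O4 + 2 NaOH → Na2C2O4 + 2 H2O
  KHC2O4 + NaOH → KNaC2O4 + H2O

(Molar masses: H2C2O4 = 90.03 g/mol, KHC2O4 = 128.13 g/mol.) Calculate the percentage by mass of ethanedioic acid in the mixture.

32.09 %

n(NaOH) = 0.03901 × 0.3202 = 0.01249 mol
Let x = n(H2C2O4), y = n(KHC2O4).
Titrant: 2x + 1y = 0.01249;  mass: 90.03x + 128.13y = 1.005
Solving, x = 3.582 × 10^-3 mol, y = 5.327 × 10^-3 mol
mass of H2C2O4 = 3.582 × 10^-3 × 90.03 = 0.3225 g
% H2C2O4 = 0.3225 / 1.005 × 100 = 32.09 %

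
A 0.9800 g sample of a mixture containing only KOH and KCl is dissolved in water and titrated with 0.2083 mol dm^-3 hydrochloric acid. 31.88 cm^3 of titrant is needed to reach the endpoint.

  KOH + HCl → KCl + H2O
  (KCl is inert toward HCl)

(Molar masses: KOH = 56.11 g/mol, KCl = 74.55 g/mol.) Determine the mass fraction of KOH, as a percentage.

n(HCl) = 0.03188 × 0.2083 = 6.641 × 10^-3 mol
Let x = n(KOH), y = n(KCl).
Titrant: 1x = 6.641 × 10^-3;  mass: 56.11x + 74.55y = 0.9800
Solving, x = 6.641 × 10^-3 mol, y = 8.147 × 10^-3 mol
mass of KOH = 6.641 × 10^-3 × 56.11 = 0.3726 g
% KOH = 0.3726 / 0.9800 × 100 = 38.02 %

38.02 %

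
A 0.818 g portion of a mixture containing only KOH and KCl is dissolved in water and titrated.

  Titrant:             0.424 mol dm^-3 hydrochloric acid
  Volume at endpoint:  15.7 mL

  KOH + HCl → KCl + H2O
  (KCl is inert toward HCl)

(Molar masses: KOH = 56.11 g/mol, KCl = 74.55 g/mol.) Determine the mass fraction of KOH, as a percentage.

n(HCl) = 0.0157 × 0.424 = 6.66 × 10^-3 mol
Let x = n(KOH), y = n(KCl).
Titrant: 1x = 6.66 × 10^-3;  mass: 56.11x + 74.55y = 0.818
Solving, x = 6.66 × 10^-3 mol, y = 5.96 × 10^-3 mol
mass of KOH = 6.66 × 10^-3 × 56.11 = 0.374 g
% KOH = 0.374 / 0.818 × 100 = 45.7 %

45.7 %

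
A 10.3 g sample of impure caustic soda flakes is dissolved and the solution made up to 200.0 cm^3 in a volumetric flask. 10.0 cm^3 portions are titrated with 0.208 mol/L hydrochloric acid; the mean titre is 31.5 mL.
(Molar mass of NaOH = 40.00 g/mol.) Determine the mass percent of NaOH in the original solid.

NaOH + HCl → NaCl + H2O
n(HCl) per titration = 0.0315 × 0.208 = 6.55 × 10^-3 mol
n(NaOH) in each aliquot = 6.55 × 10^-3 mol (1:1 ratio)
n(NaOH) in the whole flask = 6.55 × 10^-3 × 200.0/10.0 = 0.131 mol
mass of NaOH = 0.131 × 40.00 = 5.24 g
% NaOH = 5.24 / 10.3 × 100 = 50.9 %

50.9 %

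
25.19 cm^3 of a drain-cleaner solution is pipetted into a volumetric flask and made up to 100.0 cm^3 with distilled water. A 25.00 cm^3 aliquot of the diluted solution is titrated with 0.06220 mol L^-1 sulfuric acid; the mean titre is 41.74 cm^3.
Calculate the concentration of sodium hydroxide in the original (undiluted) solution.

0.8245 mol/L

2 NaOH + H2SO4 → Na2SO4 + 2 H2O
n(H2SO4) = 0.04174 × 0.06220 = 2.596 × 10^-3 mol
From the 2:1 ratio, n(NaOH) in the aliquot = 2/1 × 2.596 × 10^-3 = 5.192 × 10^-3 mol
[NaOH]_dilute = 5.192 × 10^-3 / 0.02500 = 0.2077 mol/L
Dilution factor = 100.0 / 25.19 = 3.970
[NaOH]_stock = 0.2077 × 3.970 = 0.8245 mol/L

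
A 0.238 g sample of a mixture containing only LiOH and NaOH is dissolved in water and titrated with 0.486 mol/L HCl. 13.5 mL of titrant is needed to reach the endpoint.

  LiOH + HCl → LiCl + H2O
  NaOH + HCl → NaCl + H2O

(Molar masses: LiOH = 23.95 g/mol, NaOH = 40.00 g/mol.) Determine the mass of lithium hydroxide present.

n(HCl) = 0.0135 × 0.486 = 6.56 × 10^-3 mol
Let x = n(LiOH), y = n(NaOH).
Titrant: 1x + 1y = 6.56 × 10^-3;  mass: 23.95x + 40.00y = 0.238
Solving, x = 1.52 × 10^-3 mol, y = 5.04 × 10^-3 mol
mass of LiOH = 1.52 × 10^-3 × 23.95 = 0.0365 g

0.0365 g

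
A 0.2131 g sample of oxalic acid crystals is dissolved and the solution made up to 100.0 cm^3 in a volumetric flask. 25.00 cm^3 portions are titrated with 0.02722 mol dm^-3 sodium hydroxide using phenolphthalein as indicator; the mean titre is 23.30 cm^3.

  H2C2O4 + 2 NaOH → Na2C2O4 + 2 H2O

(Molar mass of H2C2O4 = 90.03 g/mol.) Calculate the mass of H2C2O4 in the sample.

0.1142 g

n(NaOH) per titration = 0.02330 × 0.02722 = 6.342 × 10^-4 mol
From the 1:2 ratio, n(H2C2O4) in each aliquot = 1/2 × 6.342 × 10^-4 = 3.171 × 10^-4 mol
n(H2C2O4) in the whole flask = 3.171 × 10^-4 × 100.0/25.00 = 1.268 × 10^-3 mol
mass of H2C2O4 = 1.268 × 10^-3 × 90.03 = 0.1142 g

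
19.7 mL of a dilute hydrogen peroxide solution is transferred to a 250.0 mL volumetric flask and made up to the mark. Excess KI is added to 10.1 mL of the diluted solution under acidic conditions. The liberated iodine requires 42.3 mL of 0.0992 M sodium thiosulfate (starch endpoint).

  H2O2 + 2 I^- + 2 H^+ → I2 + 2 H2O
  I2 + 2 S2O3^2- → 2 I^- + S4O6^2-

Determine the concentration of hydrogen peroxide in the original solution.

n(S2O3^2-) = 0.0423 × 0.0992 = 4.20 × 10^-3 mol
n(I2) = n(S2O3^2-)/2 = 2.10 × 10^-3 mol
n(H2O2) in the aliquot = 2.10 × 10^-3 mol (1:1 ratio)
[H2O2]_dilute = 2.10 × 10^-3 / 0.0101 = 0.208 mol/L
[H2O2]_original = 0.208 × 250.0/19.7 = 2.64 mol/L

2.64 M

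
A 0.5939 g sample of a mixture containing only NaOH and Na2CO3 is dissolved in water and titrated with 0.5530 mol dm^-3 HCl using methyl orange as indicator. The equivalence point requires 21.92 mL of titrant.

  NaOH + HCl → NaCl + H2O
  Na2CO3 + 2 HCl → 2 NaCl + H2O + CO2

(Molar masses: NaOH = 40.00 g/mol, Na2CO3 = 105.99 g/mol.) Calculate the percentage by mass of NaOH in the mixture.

25.13 %

n(HCl) = 0.02192 × 0.5530 = 0.01212 mol
Let x = n(NaOH), y = n(Na2CO3).
Titrant: 1x + 2y = 0.01212;  mass: 40.00x + 105.99y = 0.5939
Solving, x = 3.732 × 10^-3 mol, y = 4.195 × 10^-3 mol
mass of NaOH = 3.732 × 10^-3 × 40.00 = 0.1493 g
% NaOH = 0.1493 / 0.5939 × 100 = 25.13 %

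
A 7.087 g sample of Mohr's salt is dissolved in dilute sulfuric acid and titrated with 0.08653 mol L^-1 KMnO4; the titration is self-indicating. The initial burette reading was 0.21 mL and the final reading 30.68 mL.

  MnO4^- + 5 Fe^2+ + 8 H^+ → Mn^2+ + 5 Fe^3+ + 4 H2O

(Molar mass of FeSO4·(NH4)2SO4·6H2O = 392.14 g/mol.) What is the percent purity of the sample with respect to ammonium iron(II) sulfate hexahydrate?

72.94 %

n(KMnO4) = 0.03047 L × 0.08653 mol/L = 2.637 × 10^-3 mol
From the 5:1 ratio, n(FeSO4·(NH4)2SO4·6H2O) = 5/1 × 2.637 × 10^-3 = 0.01318 mol
mass of FeSO4·(NH4)2SO4·6H2O = 0.01318 × 392.14 g/mol = 5.170 g
% FeSO4·(NH4)2SO4·6H2O = 5.170 / 7.087 × 100 = 72.94 %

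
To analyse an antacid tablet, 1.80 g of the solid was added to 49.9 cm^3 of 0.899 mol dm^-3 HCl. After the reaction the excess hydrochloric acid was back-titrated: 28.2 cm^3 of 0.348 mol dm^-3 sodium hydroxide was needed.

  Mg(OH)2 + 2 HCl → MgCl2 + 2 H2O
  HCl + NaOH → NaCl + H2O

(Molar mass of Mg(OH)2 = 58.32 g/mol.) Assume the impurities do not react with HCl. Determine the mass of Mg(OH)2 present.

n(HCl) added = 0.0499 × 0.899 = 0.0449 mol
n(NaOH) used in back-titration = 0.0282 × 0.348 = 9.81 × 10^-3 mol
n(HCl) left over = 9.81 × 10^-3 mol (1:1 ratio)
n(HCl) consumed by analyte = 0.0449 − 9.81 × 10^-3 = 0.0350 mol
From the 1:2 ratio, n(Mg(OH)2) = 1/2 × 0.0350 = 0.0175 mol
mass of Mg(OH)2 = 0.0175 × 58.32 = 1.02 g

1.02 g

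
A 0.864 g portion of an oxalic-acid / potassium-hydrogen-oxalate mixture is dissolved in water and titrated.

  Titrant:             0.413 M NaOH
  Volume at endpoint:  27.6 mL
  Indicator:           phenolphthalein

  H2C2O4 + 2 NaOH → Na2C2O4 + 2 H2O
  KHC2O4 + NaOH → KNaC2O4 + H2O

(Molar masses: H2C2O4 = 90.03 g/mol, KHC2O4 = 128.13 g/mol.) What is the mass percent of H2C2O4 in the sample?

n(NaOH) = 0.0276 × 0.413 = 0.0114 mol
Let x = n(H2C2O4), y = n(KHC2O4).
Titrant: 2x + 1y = 0.0114;  mass: 90.03x + 128.13y = 0.864
Solving, x = 3.59 × 10^-3 mol, y = 4.22 × 10^-3 mol
mass of H2C2O4 = 3.59 × 10^-3 × 90.03 = 0.323 g
% H2C2O4 = 0.323 / 0.864 × 100 = 37.4 %

37.4 %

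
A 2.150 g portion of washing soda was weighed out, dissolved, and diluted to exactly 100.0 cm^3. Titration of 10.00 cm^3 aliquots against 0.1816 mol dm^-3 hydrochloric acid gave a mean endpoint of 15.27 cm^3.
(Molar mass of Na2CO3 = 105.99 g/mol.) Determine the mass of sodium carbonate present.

Na2CO3 + 2 HCl → 2 NaCl + H2O + CO2
n(HCl) per titration = 0.01527 × 0.1816 = 2.773 × 10^-3 mol
From the 1:2 ratio, n(Na2CO3) in each aliquot = 1/2 × 2.773 × 10^-3 = 1.387 × 10^-3 mol
n(Na2CO3) in the whole flask = 1.387 × 10^-3 × 100.0/10.00 = 0.01387 mol
mass of Na2CO3 = 0.01387 × 105.99 = 1.470 g

1.470 g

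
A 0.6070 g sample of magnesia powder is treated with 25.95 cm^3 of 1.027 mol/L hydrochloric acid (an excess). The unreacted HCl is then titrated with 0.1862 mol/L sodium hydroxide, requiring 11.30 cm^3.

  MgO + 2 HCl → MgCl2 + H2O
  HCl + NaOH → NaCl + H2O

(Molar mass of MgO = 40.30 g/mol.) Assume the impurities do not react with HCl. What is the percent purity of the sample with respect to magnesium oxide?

n(HCl) added = 0.02595 × 1.027 = 0.02665 mol
n(NaOH) used in back-titration = 0.01130 × 0.1862 = 2.104 × 10^-3 mol
n(HCl) left over = 2.104 × 10^-3 mol (1:1 ratio)
n(HCl) consumed by analyte = 0.02665 − 2.104 × 10^-3 = 0.02455 mol
From the 1:2 ratio, n(MgO) = 1/2 × 0.02455 = 0.01227 mol
mass of MgO = 0.01227 × 40.30 = 0.4946 g
% MgO = 0.4946 / 0.6070 × 100 = 81.48 %

81.48 %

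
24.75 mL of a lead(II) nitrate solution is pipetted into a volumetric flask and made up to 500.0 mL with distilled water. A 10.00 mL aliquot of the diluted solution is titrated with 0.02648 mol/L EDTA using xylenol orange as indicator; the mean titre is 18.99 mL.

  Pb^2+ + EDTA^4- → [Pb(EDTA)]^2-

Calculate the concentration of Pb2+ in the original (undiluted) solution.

n(EDTA) = 0.01899 × 0.02648 = 5.029 × 10^-4 mol
n(Pb2+) in the aliquot = 5.029 × 10^-4 mol (1:1 ratio)
[Pb2+]_dilute = 5.029 × 10^-4 / 0.01000 = 0.05029 mol/L
Dilution factor = 500.0 / 24.75 = 20.20
[Pb2+]_stock = 0.05029 × 20.20 = 1.016 mol/L

1.016 mol/L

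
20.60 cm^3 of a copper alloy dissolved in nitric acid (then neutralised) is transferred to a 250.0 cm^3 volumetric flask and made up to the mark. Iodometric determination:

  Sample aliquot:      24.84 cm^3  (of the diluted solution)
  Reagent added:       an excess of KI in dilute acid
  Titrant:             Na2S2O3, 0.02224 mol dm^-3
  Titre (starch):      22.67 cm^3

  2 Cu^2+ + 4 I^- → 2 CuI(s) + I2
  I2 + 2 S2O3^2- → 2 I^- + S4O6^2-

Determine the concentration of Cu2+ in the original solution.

0.2463 mol/L

n(S2O3^2-) = 0.02267 × 0.02224 = 5.042 × 10^-4 mol
n(I2) = n(S2O3^2-)/2 = 2.521 × 10^-4 mol
From the 2:1 ratio, n(Cu2+) in the aliquot = 2/1 × 2.521 × 10^-4 = 5.042 × 10^-4 mol
[Cu2+]_dilute = 5.042 × 10^-4 / 0.02484 = 0.02030 mol/L
[Cu2+]_original = 0.02030 × 250.0/20.60 = 0.2463 mol/L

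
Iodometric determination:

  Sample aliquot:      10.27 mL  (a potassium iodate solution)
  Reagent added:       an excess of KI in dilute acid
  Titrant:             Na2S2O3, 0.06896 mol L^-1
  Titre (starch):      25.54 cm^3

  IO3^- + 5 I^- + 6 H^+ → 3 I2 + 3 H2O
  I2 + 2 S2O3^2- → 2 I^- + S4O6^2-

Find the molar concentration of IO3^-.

0.02858 mol/L

n(S2O3^2-) = 0.02554 × 0.06896 = 1.761 × 10^-3 mol
n(I2) = n(S2O3^2-)/2 = 8.806 × 10^-4 mol
From the 1:3 ratio, n(IO3^-) in the aliquot = 1/3 × 8.806 × 10^-4 = 2.935 × 10^-4 mol
[IO3^-] = 2.935 × 10^-4 / 0.01027 = 0.02858 mol/L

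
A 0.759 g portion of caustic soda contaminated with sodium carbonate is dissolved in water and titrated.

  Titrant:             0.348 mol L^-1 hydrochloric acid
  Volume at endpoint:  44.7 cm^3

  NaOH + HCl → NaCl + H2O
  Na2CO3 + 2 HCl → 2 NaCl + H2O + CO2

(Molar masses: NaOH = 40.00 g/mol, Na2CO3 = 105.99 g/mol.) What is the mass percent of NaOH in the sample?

26.5 %

n(HCl) = 0.0447 × 0.348 = 0.0156 mol
Let x = n(NaOH), y = n(Na2CO3).
Titrant: 1x + 2y = 0.0156;  mass: 40.00x + 105.99y = 0.759
Solving, x = 5.03 × 10^-3 mol, y = 5.26 × 10^-3 mol
mass of NaOH = 5.03 × 10^-3 × 40.00 = 0.201 g
% NaOH = 0.201 / 0.759 × 100 = 26.5 %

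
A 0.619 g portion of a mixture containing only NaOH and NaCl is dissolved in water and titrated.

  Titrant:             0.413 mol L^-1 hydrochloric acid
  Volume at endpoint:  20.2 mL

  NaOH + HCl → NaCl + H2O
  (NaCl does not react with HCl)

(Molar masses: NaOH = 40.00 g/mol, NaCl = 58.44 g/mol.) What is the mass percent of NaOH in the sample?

n(HCl) = 0.0202 × 0.413 = 8.34 × 10^-3 mol
Let x = n(NaOH), y = n(NaCl).
Titrant: 1x = 8.34 × 10^-3;  mass: 40.00x + 58.44y = 0.619
Solving, x = 8.34 × 10^-3 mol, y = 4.88 × 10^-3 mol
mass of NaOH = 8.34 × 10^-3 × 40.00 = 0.334 g
% NaOH = 0.334 / 0.619 × 100 = 53.9 %

53.9 %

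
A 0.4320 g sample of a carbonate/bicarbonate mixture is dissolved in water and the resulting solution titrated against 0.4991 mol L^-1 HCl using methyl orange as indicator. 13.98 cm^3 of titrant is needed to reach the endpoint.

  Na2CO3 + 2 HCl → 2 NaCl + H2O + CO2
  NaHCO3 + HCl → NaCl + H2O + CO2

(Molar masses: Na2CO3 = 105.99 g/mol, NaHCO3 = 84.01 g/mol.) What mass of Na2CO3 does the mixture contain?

0.2634 g

n(HCl) = 0.01398 × 0.4991 = 6.977 × 10^-3 mol
Let x = n(Na2CO3), y = n(NaHCO3).
Titrant: 2x + 1y = 6.977 × 10^-3;  mass: 105.99x + 84.01y = 0.4320
Solving, x = 2.485 × 10^-3 mol, y = 2.007 × 10^-3 mol
mass of Na2CO3 = 2.485 × 10^-3 × 105.99 = 0.2634 g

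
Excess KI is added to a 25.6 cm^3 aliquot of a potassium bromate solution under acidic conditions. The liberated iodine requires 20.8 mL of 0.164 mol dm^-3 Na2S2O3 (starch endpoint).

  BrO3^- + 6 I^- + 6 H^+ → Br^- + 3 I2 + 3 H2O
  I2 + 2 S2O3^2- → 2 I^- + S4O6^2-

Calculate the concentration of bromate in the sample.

0.0222 mol/L

n(S2O3^2-) = 0.0208 × 0.164 = 3.41 × 10^-3 mol
n(I2) = n(S2O3^2-)/2 = 1.71 × 10^-3 mol
From the 1:3 ratio, n(BrO3^-) in the aliquot = 1/3 × 1.71 × 10^-3 = 5.69 × 10^-4 mol
[BrO3^-] = 5.69 × 10^-4 / 0.0256 = 0.0222 mol/L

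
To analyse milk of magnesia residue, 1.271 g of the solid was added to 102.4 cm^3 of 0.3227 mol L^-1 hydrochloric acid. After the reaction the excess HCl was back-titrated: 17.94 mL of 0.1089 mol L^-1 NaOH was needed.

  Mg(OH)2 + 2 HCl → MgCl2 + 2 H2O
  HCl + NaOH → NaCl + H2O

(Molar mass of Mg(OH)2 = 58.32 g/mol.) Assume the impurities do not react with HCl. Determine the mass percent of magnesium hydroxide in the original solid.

71.33 %

n(HCl) added = 0.1024 × 0.3227 = 0.03304 mol
n(NaOH) used in back-titration = 0.01794 × 0.1089 = 1.954 × 10^-3 mol
n(HCl) left over = 1.954 × 10^-3 mol (1:1 ratio)
n(HCl) consumed by analyte = 0.03304 − 1.954 × 10^-3 = 0.03109 mol
From the 1:2 ratio, n(Mg(OH)2) = 1/2 × 0.03109 = 0.01555 mol
mass of Mg(OH)2 = 0.01555 × 58.32 = 0.9066 g
% Mg(OH)2 = 0.9066 / 1.271 × 100 = 71.33 %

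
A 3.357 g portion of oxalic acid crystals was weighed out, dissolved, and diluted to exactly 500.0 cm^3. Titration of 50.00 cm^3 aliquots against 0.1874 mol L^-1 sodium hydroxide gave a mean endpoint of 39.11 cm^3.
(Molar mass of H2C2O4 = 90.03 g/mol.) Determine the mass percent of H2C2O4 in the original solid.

98.28 %

H2C2O4 + 2 NaOH → Na2C2O4 + 2 H2O
n(NaOH) per titration = 0.03911 × 0.1874 = 7.329 × 10^-3 mol
From the 1:2 ratio, n(H2C2O4) in each aliquot = 1/2 × 7.329 × 10^-3 = 3.665 × 10^-3 mol
n(H2C2O4) in the whole flask = 3.665 × 10^-3 × 500.0/50.00 = 0.03665 mol
mass of H2C2O4 = 0.03665 × 90.03 = 3.299 g
% H2C2O4 = 3.299 / 3.357 × 100 = 98.28 %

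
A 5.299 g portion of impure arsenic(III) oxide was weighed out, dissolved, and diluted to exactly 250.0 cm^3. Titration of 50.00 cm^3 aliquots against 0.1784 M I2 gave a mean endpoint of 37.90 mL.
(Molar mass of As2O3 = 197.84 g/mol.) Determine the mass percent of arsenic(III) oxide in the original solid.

As2O3 + 2 I2 + 2 H2O → As2O5 + 4 HI
n(I2) per titration = 0.03790 × 0.1784 = 6.761 × 10^-3 mol
From the 1:2 ratio, n(As2O3) in each aliquot = 1/2 × 6.761 × 10^-3 = 3.381 × 10^-3 mol
n(As2O3) in the whole flask = 3.381 × 10^-3 × 250.0/50.00 = 0.01690 mol
mass of As2O3 = 0.01690 × 197.84 = 3.344 g
% As2O3 = 3.344 / 5.299 × 100 = 63.11 %

63.11 %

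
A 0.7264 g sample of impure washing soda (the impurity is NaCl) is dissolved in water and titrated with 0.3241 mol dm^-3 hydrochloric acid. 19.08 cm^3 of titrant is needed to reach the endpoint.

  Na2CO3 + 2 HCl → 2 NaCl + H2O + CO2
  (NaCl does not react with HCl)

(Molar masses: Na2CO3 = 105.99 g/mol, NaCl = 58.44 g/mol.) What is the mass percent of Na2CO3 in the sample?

45.11 %

n(HCl) = 0.01908 × 0.3241 = 6.184 × 10^-3 mol
Let x = n(Na2CO3), y = n(NaCl).
Titrant: 2x = 6.184 × 10^-3;  mass: 105.99x + 58.44y = 0.7264
Solving, x = 3.092 × 10^-3 mol, y = 6.822 × 10^-3 mol
mass of Na2CO3 = 3.092 × 10^-3 × 105.99 = 0.3277 g
% Na2CO3 = 0.3277 / 0.7264 × 100 = 45.11 %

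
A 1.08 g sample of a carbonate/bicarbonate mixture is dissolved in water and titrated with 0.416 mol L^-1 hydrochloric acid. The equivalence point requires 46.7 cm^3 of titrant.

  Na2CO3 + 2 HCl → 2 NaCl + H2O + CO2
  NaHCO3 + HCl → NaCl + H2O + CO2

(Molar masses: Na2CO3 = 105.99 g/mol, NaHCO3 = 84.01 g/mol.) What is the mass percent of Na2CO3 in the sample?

n(HCl) = 0.0467 × 0.416 = 0.0194 mol
Let x = n(Na2CO3), y = n(NaHCO3).
Titrant: 2x + 1y = 0.0194;  mass: 105.99x + 84.01y = 1.08
Solving, x = 8.90 × 10^-3 mol, y = 1.63 × 10^-3 mol
mass of Na2CO3 = 8.90 × 10^-3 × 105.99 = 0.943 g
% Na2CO3 = 0.943 / 1.08 × 100 = 87.3 %

87.3 %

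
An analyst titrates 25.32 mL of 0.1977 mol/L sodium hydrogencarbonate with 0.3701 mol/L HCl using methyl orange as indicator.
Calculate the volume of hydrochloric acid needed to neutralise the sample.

NaHCO3 + HCl → NaCl + H2O + CO2
n(NaHCO3) = 0.02532 L × 0.1977 mol/L = 5.006 × 10^-3 mol
n(HCl) = 5.006 × 10^-3 mol (1:1 stoichiometry)
V(HCl) = 5.006 × 10^-3 mol / 0.3701 mol/L = 0.01353 L = 13.53 mL

13.53 mL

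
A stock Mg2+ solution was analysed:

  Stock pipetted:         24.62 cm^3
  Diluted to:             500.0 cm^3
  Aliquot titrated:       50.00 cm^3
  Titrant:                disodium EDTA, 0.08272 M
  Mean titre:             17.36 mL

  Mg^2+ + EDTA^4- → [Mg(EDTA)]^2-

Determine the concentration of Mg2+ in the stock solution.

0.5833 M

n(EDTA) = 0.01736 × 0.08272 = 1.436 × 10^-3 mol
n(Mg2+) in the aliquot = 1.436 × 10^-3 mol (1:1 ratio)
[Mg2+]_dilute = 1.436 × 10^-3 / 0.05000 = 0.02872 mol/L
Dilution factor = 500.0 / 24.62 = 20.31
[Mg2+]_stock = 0.02872 × 20.31 = 0.5833 mol/L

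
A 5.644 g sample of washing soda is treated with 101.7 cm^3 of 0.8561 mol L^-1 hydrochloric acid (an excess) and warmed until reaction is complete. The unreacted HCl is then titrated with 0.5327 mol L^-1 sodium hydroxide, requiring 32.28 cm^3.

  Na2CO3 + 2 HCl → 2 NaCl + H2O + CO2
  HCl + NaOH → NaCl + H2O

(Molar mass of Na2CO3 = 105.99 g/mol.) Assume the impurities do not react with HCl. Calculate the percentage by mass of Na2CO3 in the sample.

n(HCl) added = 0.1017 × 0.8561 = 0.08707 mol
n(NaOH) used in back-titration = 0.03228 × 0.5327 = 0.01720 mol
n(HCl) left over = 0.01720 mol (1:1 ratio)
n(HCl) consumed by analyte = 0.08707 − 0.01720 = 0.06987 mol
From the 1:2 ratio, n(Na2CO3) = 1/2 × 0.06987 = 0.03493 mol
mass of Na2CO3 = 0.03493 × 105.99 = 3.703 g
% Na2CO3 = 3.703 / 5.644 × 100 = 65.61 %

65.61 %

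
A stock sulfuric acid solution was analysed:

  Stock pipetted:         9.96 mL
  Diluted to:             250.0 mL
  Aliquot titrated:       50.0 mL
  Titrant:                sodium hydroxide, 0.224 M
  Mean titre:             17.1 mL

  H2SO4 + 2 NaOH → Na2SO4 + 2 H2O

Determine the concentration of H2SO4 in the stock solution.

n(NaOH) = 0.0171 × 0.224 = 3.83 × 10^-3 mol
From the 1:2 ratio, n(H2SO4) in the aliquot = 1/2 × 3.83 × 10^-3 = 1.92 × 10^-3 mol
[H2SO4]_dilute = 1.92 × 10^-3 / 0.0500 = 0.0383 mol/L
Dilution factor = 250.0 / 9.96 = 25.10
[H2SO4]_stock = 0.0383 × 25.10 = 0.961 mol/L

0.961 M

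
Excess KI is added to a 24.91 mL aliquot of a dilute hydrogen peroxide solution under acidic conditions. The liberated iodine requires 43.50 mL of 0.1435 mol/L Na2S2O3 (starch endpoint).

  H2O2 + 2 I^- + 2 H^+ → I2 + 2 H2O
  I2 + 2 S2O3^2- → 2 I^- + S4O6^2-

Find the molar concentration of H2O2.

0.1253 mol/L

n(S2O3^2-) = 0.04350 × 0.1435 = 6.242 × 10^-3 mol
n(I2) = n(S2O3^2-)/2 = 3.121 × 10^-3 mol
n(H2O2) in the aliquot = 3.121 × 10^-3 mol (1:1 ratio)
[H2O2] = 3.121 × 10^-3 / 0.02491 = 0.1253 mol/L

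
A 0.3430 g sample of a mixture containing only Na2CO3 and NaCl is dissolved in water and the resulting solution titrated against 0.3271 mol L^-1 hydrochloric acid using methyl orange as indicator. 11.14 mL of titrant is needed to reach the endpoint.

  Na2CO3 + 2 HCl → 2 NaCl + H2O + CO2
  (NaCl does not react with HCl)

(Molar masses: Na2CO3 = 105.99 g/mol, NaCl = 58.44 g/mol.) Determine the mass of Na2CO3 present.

0.1931 g

n(HCl) = 0.01114 × 0.3271 = 3.644 × 10^-3 mol
Let x = n(Na2CO3), y = n(NaCl).
Titrant: 2x = 3.644 × 10^-3;  mass: 105.99x + 58.44y = 0.3430
Solving, x = 1.822 × 10^-3 mol, y = 2.565 × 10^-3 mol
mass of Na2CO3 = 1.822 × 10^-3 × 105.99 = 0.1931 g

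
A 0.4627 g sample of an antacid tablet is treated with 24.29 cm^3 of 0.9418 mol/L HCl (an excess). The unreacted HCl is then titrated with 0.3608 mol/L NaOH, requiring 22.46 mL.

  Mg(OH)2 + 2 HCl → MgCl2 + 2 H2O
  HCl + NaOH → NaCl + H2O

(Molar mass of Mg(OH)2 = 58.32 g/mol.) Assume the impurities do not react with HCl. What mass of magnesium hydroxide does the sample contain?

n(HCl) added = 0.02429 × 0.9418 = 0.02288 mol
n(NaOH) used in back-titration = 0.02246 × 0.3608 = 8.104 × 10^-3 mol
n(HCl) left over = 8.104 × 10^-3 mol (1:1 ratio)
n(HCl) consumed by analyte = 0.02288 − 8.104 × 10^-3 = 0.01477 mol
From the 1:2 ratio, n(Mg(OH)2) = 1/2 × 0.01477 = 7.386 × 10^-3 mol
mass of Mg(OH)2 = 7.386 × 10^-3 × 58.32 = 0.4308 g

0.4308 g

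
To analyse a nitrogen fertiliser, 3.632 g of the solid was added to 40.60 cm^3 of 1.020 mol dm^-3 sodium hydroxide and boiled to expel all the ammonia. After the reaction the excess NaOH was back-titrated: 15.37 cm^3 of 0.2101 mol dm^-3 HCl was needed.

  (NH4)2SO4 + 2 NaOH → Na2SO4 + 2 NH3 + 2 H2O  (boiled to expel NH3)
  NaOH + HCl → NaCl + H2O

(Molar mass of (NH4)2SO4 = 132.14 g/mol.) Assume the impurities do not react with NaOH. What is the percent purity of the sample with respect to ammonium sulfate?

69.46 %

n(NaOH) added = 0.04060 × 1.020 = 0.04141 mol
n(HCl) used in back-titration = 0.01537 × 0.2101 = 3.229 × 10^-3 mol
n(NaOH) left over = 3.229 × 10^-3 mol (1:1 ratio)
n(NaOH) consumed by analyte = 0.04141 − 3.229 × 10^-3 = 0.03818 mol
From the 1:2 ratio, n((NH4)2SO4) = 1/2 × 0.03818 = 0.01909 mol
mass of (NH4)2SO4 = 0.01909 × 132.14 = 2.523 g
% (NH4)2SO4 = 2.523 / 3.632 × 100 = 69.46 %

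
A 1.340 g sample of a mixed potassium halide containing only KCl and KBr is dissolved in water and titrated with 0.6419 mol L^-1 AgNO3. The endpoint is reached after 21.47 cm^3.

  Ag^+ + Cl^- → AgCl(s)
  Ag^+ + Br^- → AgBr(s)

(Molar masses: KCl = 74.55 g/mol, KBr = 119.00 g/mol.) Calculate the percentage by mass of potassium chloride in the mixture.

n(AgNO3) = 0.02147 × 0.6419 = 0.01378 mol
Let x = n(KCl), y = n(KBr).
Titrant: 1x + 1y = 0.01378;  mass: 74.55x + 119.00y = 1.340
Solving, x = 6.749 × 10^-3 mol, y = 7.032 × 10^-3 mol
mass of KCl = 6.749 × 10^-3 × 74.55 = 0.5032 g
% KCl = 0.5032 / 1.340 × 100 = 37.55 %

37.55 %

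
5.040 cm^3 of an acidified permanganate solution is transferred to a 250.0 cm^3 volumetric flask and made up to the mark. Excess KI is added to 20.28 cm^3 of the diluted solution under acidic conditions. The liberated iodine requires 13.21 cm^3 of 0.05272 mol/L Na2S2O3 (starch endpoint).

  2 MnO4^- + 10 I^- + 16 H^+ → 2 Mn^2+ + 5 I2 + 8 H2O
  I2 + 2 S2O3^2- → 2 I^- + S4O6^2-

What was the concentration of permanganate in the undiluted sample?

0.3407 mol/L

n(S2O3^2-) = 0.01321 × 0.05272 = 6.964 × 10^-4 mol
n(I2) = n(S2O3^2-)/2 = 3.482 × 10^-4 mol
From the 2:5 ratio, n(MnO4^-) in the aliquot = 2/5 × 3.482 × 10^-4 = 1.393 × 10^-4 mol
[MnO4^-]_dilute = 1.393 × 10^-4 / 0.02028 = 0.006868 mol/L
[MnO4^-]_original = 0.006868 × 250.0/5.040 = 0.3407 mol/L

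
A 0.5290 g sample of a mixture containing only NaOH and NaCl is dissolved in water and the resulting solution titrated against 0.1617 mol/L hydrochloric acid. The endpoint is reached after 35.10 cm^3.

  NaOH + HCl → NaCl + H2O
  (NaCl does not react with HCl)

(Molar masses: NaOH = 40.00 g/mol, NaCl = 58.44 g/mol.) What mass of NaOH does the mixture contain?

n(HCl) = 0.03510 × 0.1617 = 5.676 × 10^-3 mol
Let x = n(NaOH), y = n(NaCl).
Titrant: 1x = 5.676 × 10^-3;  mass: 40.00x + 58.44y = 0.5290
Solving, x = 5.676 × 10^-3 mol, y = 5.167 × 10^-3 mol
mass of NaOH = 5.676 × 10^-3 × 40.00 = 0.2270 g

0.2270 g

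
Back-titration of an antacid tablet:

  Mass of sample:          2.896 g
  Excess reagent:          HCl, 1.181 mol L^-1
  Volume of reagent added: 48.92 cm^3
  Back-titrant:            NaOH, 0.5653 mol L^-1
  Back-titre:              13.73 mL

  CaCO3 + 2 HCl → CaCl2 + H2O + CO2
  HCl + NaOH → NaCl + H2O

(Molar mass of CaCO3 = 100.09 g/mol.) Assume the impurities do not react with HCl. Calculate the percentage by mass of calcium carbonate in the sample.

86.43 %

n(HCl) added = 0.04892 × 1.181 = 0.05777 mol
n(NaOH) used in back-titration = 0.01373 × 0.5653 = 7.762 × 10^-3 mol
n(HCl) left over = 7.762 × 10^-3 mol (1:1 ratio)
n(HCl) consumed by analyte = 0.05777 − 7.762 × 10^-3 = 0.05001 mol
From the 1:2 ratio, n(CaCO3) = 1/2 × 0.05001 = 0.02501 mol
mass of CaCO3 = 0.02501 × 100.09 = 2.503 g
% CaCO3 = 2.503 / 2.896 × 100 = 86.43 %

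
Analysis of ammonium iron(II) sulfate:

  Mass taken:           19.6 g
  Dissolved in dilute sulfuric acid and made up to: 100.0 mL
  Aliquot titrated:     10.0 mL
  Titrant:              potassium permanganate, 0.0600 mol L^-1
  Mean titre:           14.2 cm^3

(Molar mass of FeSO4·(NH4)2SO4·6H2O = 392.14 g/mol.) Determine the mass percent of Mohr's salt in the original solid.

MnO4^- + 5 Fe^2+ + 8 H^+ → Mn^2+ + 5 Fe^3+ + 4 H2O
n(KMnO4) per titration = 0.0142 × 0.0600 = 8.52 × 10^-4 mol
From the 5:1 ratio, n(FeSO4·(NH4)2SO4·6H2O) in each aliquot = 5/1 × 8.52 × 10^-4 = 4.26 × 10^-3 mol
n(FeSO4·(NH4)2SO4·6H2O) in the whole flask = 4.26 × 10^-3 × 100.0/10.0 = 0.0426 mol
mass of FeSO4·(NH4)2SO4·6H2O = 0.0426 × 392.14 = 16.7 g
% FeSO4·(NH4)2SO4·6H2O = 16.7 / 19.6 × 100 = 85.2 %

85.2 %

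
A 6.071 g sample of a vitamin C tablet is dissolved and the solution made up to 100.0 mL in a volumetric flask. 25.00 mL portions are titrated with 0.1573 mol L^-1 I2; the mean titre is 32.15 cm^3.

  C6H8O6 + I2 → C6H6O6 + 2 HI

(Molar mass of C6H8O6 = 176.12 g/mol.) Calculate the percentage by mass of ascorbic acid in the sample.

58.68 %

n(I2) per titration = 0.03215 × 0.1573 = 5.057 × 10^-3 mol
n(C6H8O6) in each aliquot = 5.057 × 10^-3 mol (1:1 ratio)
n(C6H8O6) in the whole flask = 5.057 × 10^-3 × 100.0/25.00 = 0.02023 mol
mass of C6H8O6 = 0.02023 × 176.12 = 3.563 g
% C6H8O6 = 3.563 / 6.071 × 100 = 58.68 %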